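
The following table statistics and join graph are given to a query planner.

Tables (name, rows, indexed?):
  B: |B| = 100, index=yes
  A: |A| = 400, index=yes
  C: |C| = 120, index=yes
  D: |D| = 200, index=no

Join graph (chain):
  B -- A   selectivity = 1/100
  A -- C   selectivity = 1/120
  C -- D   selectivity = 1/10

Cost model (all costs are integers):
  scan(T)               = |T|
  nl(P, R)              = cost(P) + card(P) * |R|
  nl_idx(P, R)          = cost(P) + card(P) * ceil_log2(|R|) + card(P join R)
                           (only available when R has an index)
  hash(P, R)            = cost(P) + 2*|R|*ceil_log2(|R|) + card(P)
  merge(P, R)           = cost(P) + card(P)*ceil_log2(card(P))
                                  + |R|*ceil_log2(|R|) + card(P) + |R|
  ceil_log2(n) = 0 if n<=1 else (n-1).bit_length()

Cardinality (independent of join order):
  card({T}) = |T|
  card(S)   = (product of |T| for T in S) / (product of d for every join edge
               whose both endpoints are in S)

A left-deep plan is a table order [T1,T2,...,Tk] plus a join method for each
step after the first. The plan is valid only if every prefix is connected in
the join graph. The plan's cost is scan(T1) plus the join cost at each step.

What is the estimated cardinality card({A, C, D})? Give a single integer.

8000

Tables in S: A(400), C(120), D(200)
Edges inside S: A-C(d=120), C-D(d=10)
numerator = 400 * 120 * 200 = 9600000
denominator = 120 * 10 = 1200
card(S) = 9600000 / 1200 = 8000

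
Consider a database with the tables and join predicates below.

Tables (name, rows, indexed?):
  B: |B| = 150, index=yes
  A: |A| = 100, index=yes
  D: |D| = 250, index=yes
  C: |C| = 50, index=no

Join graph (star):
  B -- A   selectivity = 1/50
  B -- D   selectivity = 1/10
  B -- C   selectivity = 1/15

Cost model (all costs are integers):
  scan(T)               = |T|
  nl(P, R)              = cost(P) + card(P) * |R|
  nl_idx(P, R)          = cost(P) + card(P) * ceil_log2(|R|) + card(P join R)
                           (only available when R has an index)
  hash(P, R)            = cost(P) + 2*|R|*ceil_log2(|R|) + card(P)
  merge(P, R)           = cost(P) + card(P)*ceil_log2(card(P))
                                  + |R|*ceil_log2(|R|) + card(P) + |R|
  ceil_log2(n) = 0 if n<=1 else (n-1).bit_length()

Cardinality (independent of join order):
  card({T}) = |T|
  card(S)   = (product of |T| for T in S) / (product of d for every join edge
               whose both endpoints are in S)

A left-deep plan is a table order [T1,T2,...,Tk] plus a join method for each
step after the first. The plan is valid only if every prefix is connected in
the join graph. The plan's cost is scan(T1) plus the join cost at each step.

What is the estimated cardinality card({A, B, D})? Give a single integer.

Tables in S: A(100), B(150), D(250)
Edges inside S: B-A(d=50), B-D(d=10)
numerator = 100 * 150 * 250 = 3750000
denominator = 50 * 10 = 500
card(S) = 3750000 / 500 = 7500

7500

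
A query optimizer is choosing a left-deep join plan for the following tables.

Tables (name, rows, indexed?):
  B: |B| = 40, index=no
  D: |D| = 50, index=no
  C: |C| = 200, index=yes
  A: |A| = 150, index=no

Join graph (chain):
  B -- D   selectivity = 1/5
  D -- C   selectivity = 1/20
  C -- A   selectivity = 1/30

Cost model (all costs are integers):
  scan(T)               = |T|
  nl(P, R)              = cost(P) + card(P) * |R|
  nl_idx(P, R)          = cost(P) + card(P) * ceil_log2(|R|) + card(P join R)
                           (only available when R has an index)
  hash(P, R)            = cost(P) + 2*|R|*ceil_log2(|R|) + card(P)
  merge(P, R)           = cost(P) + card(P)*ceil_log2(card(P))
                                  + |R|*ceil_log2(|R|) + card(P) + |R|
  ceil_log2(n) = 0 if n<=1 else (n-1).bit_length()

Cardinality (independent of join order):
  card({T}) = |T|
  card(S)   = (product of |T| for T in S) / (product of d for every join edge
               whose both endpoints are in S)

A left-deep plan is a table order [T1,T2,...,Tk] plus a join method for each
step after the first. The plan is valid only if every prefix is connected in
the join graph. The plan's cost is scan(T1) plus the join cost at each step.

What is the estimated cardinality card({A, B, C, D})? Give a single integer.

Tables in S: A(150), B(40), C(200), D(50)
Edges inside S: B-D(d=5), D-C(d=20), C-A(d=30)
numerator = 150 * 40 * 200 * 50 = 60000000
denominator = 5 * 20 * 30 = 3000
card(S) = 60000000 / 3000 = 20000

20000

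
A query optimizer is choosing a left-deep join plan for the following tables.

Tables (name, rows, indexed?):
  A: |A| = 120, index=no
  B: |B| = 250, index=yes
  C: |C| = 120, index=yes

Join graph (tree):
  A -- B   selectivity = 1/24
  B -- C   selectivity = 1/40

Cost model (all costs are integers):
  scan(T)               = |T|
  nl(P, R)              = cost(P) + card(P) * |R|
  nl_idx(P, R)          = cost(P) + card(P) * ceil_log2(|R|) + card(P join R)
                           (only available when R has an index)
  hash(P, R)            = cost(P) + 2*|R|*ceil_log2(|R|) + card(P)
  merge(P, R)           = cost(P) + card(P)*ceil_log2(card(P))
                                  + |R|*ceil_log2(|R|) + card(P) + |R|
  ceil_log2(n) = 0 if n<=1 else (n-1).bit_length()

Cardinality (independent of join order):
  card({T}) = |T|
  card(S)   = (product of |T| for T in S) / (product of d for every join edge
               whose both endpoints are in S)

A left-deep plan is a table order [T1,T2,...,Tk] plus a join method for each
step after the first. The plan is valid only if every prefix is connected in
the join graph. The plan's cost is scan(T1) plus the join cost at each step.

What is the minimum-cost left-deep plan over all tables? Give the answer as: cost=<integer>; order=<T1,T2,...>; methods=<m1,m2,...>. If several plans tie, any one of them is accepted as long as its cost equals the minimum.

cost=4260; order=C,B,A; methods=nl_idx,hash

Selinger DP (subsets sized 1..n):
  {A}: scan cost=120, card=120
  {B}: scan cost=250, card=250
  {C}: scan cost=120, card=120
  {AB}: card=1250; try (A,hash)→2180, (B,nl_idx)→2330, (B,merge)→3330, (A,merge)→3460, (B,hash)→4240, (B,nl)→30120 …(+1); best=2180 via (A,hash)
  {BC}: card=750; try (B,nl_idx)→1830, (C,hash)→2180, (C,nl_idx)→2750, (B,merge)→3330, (C,merge)→3460, (B,hash)→4240 …(+2); best=1830 via (B,nl_idx)
  {ABC}: card=3750; try (A,hash)→4260, (C,hash)→5110, (A,merge)→11040, (C,nl_idx)→14680, (C,merge)→18140, (A,nl)→91830 …(+1); best=4260 via (A,hash)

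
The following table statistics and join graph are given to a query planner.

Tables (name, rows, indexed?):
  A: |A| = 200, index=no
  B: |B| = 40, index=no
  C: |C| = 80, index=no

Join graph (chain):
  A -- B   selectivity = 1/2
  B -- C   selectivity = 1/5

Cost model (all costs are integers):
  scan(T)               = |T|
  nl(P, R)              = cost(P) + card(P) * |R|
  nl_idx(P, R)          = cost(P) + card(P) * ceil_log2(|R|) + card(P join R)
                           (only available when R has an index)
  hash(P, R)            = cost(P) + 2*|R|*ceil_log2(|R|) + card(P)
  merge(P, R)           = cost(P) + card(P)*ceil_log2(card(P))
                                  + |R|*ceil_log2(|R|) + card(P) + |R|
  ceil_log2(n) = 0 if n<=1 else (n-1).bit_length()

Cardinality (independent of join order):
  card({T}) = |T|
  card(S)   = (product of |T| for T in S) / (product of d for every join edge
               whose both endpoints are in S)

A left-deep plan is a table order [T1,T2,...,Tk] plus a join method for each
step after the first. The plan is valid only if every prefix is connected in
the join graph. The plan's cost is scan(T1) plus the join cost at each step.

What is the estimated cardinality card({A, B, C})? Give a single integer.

Tables in S: A(200), B(40), C(80)
Edges inside S: A-B(d=2), B-C(d=5)
numerator = 200 * 40 * 80 = 640000
denominator = 2 * 5 = 10
card(S) = 640000 / 10 = 64000

64000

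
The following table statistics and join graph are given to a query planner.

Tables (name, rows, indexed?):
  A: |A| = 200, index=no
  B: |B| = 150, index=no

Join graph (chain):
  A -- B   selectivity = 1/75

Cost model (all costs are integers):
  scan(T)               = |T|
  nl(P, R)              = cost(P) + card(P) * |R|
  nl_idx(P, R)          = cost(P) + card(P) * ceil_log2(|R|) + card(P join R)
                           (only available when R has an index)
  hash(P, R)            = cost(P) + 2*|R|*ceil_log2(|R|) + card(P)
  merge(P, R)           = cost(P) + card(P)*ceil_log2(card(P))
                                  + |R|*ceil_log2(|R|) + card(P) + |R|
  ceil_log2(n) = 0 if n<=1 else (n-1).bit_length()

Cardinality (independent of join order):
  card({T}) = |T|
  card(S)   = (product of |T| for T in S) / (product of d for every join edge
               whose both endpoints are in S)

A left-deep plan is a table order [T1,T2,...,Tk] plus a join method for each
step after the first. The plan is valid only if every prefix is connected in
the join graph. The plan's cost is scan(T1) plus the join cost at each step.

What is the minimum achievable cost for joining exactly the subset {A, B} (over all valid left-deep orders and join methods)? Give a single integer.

Selinger DP over subsets of {A,B}:
  {A}: scan cost=200, card=200
  {B}: scan cost=150, card=150
  {AB}: card=400; try (B,hash)→2800, (A,merge)→3300, (B,merge)→3350, (A,hash)→3500, (A,nl)→30150, (B,nl)→30200; best=2800 via (B,hash)

2800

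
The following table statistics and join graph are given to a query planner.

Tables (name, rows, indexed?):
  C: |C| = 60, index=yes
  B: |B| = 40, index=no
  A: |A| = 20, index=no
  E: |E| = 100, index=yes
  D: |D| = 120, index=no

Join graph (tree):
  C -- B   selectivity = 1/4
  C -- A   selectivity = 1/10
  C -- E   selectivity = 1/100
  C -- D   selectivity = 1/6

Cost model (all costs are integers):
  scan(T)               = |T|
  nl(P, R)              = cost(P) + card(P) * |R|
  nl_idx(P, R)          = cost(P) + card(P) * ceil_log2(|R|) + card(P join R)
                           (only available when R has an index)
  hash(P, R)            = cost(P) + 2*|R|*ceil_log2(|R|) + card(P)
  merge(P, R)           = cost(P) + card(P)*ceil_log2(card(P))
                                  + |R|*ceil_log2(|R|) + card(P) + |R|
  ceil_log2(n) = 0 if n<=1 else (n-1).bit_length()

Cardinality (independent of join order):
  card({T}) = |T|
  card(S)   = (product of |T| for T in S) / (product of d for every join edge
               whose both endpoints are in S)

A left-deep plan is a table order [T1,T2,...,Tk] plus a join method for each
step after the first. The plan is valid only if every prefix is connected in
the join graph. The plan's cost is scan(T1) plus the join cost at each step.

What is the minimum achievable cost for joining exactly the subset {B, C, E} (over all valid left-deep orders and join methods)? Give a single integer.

1080

Selinger DP over subsets of {B,C,E}:
  {C}: scan cost=60, card=60
  {B}: scan cost=40, card=40
  {E}: scan cost=100, card=100
  {BC}: card=600; try (B,hash)→600, (C,merge)→740, (B,merge)→760, (C,hash)→800, (C,nl_idx)→880, (C,nl)→2440 …(+1); best=600 via (B,hash)
  {CE}: card=60; try (E,nl_idx)→540, (C,nl_idx)→760, (C,hash)→920, (E,merge)→1280, (C,merge)→1320, (E,hash)→1520 …(+2); best=540 via (E,nl_idx)
  {BCE}: card=600; try (B,hash)→1080, (B,merge)→1240, (E,hash)→2600, (B,nl)→2940, (E,nl_idx)→5400, (E,merge)→8000 …(+1); best=1080 via (B,hash)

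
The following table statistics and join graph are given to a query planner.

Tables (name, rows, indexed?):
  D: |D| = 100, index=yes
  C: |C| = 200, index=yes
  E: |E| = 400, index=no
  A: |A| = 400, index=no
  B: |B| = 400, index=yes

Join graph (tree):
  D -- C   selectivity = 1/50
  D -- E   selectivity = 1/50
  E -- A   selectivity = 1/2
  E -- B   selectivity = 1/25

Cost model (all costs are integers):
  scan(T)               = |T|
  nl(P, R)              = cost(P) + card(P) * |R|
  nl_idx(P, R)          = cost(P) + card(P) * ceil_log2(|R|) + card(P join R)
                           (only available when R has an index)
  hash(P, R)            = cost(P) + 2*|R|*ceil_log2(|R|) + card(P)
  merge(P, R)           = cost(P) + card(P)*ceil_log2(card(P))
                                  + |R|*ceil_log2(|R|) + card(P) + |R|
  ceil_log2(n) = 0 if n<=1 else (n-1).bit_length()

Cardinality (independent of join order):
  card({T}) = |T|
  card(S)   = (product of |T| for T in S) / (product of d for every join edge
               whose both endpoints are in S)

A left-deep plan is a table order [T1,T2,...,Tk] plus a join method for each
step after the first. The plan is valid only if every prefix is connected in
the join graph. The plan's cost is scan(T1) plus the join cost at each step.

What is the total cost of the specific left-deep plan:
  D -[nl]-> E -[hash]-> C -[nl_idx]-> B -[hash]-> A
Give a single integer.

182500

step 1: scan D: cost=100, card=100
step 2: join E via nl
    card(P join E) = 100*400/(50) = 800
    cost = 100 + 100*400 = 40100
step 3: join C via hash
    card(P join C) = 800*200/(50) = 3200
    cost = 40100 + 2*200*8 + 800 = 44100
step 4: join B via nl_idx
    card(P join B) = 3200*400/(25) = 51200
    cost = 44100 + 3200*9 + 51200 = 124100
step 5: join A via hash
    card(P join A) = 51200*400/(2) = 10240000
    cost = 124100 + 2*400*9 + 51200 = 182500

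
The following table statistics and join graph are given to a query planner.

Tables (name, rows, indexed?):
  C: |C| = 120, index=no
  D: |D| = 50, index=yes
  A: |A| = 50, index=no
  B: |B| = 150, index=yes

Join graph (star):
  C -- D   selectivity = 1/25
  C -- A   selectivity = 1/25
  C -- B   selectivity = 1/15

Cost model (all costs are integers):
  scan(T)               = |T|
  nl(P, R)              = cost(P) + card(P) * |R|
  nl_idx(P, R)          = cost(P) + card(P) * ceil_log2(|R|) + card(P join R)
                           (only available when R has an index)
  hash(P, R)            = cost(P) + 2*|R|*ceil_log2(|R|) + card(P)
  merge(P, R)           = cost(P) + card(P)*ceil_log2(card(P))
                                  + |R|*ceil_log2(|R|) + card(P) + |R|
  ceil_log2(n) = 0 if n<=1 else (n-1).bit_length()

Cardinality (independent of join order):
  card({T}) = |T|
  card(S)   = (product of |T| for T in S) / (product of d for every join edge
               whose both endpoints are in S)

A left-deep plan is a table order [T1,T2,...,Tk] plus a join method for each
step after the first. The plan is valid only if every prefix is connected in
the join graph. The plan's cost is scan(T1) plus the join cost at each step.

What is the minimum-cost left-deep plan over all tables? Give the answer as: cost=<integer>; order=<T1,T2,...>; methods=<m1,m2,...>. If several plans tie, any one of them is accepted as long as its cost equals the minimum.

Selinger DP (subsets sized 1..n):
  {C}: scan cost=120, card=120
  {D}: scan cost=50, card=50
  {A}: scan cost=50, card=50
  {B}: scan cost=150, card=150
  {CD}: card=240; try (D,hash)→840, (D,nl_idx)→1080, (C,merge)→1360, (D,merge)→1430, (C,hash)→1780, (C,nl)→6050 …(+1); best=840 via (D,hash)
  {AC}: card=240; try (A,hash)→840, (C,merge)→1360, (A,merge)→1430, (C,hash)→1780, (C,nl)→6050, (A,nl)→6120; best=840 via (A,hash)
  {BC}: card=1200; try (C,hash)→1980, (B,nl_idx)→2280, (B,merge)→2430, (C,merge)→2460, (B,hash)→2640, (B,nl)→18120 …(+1); best=1980 via (C,hash)
  {ACD}: card=480; try (D,hash)→1680, (A,hash)→1680, (D,nl_idx)→2760, (D,merge)→3350, (A,merge)→3350, (D,nl)→12840 …(+1); best=1680 via (D,hash)
  {BCD}: card=2400; try (B,hash)→3480, (D,hash)→3780, (B,merge)→4350, (B,nl_idx)→5160, (D,nl_idx)→11580, (D,merge)→16730 …(+2); best=3480 via (B,hash)
  {ABC}: card=2400; try (B,hash)→3480, (A,hash)→3780, (B,merge)→4350, (B,nl_idx)→5160, (A,merge)→16730, (B,nl)→36840 …(+1); best=3480 via (B,hash)
  {ABCD}: card=4800; try (B,hash)→4560, (D,hash)→6480, (A,hash)→6480, (B,merge)→7830, (B,nl_idx)→10320, (D,nl_idx)→22680 …(+5); best=4560 via (B,hash)

cost=4560; order=C,A,D,B; methods=hash,hash,hash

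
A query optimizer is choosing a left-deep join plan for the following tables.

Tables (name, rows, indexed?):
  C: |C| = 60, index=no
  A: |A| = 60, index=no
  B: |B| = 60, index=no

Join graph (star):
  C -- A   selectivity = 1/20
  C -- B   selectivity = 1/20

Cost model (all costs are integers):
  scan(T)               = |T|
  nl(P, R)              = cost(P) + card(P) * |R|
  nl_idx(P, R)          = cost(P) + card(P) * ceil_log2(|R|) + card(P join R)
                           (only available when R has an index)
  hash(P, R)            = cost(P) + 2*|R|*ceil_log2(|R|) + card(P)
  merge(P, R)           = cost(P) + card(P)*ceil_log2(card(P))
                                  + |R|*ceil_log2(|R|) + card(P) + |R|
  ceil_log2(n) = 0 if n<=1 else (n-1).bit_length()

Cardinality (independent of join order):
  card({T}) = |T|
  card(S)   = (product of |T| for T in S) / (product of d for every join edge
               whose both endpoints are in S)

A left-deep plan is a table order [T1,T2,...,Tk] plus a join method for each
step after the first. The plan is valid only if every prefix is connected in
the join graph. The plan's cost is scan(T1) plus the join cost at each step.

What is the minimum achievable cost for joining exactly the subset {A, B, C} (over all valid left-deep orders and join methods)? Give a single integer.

Selinger DP over subsets of {A,B,C}:
  {C}: scan cost=60, card=60
  {A}: scan cost=60, card=60
  {B}: scan cost=60, card=60
  {AC}: card=180; try (C,hash)→840, (A,hash)→840, (C,merge)→900, (A,merge)→900, (C,nl)→3660, (A,nl)→3660; best=840 via (C,hash)
  {BC}: card=180; try (C,hash)→840, (B,hash)→840, (C,merge)→900, (B,merge)→900, (C,nl)→3660, (B,nl)→3660; best=840 via (C,hash)
  {ABC}: card=540; try (B,hash)→1740, (A,hash)→1740, (B,merge)→2880, (A,merge)→2880, (B,nl)→11640, (A,nl)→11640; best=1740 via (B,hash)

1740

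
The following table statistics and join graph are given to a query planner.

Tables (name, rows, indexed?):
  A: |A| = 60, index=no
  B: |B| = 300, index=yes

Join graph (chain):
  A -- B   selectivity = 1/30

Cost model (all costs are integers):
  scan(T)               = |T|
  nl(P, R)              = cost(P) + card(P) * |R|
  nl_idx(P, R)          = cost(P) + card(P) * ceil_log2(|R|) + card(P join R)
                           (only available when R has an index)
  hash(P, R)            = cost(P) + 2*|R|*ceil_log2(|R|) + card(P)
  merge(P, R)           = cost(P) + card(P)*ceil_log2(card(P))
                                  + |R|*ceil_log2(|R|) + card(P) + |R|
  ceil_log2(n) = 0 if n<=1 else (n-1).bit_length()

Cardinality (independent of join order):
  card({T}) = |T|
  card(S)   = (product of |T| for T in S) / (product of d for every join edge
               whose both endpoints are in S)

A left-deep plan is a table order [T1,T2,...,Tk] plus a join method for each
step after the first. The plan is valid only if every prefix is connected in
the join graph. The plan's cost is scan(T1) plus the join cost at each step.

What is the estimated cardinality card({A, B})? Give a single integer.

600

Tables in S: A(60), B(300)
Edges inside S: A-B(d=30)
numerator = 60 * 300 = 18000
denominator = 30 = 30
card(S) = 18000 / 30 = 600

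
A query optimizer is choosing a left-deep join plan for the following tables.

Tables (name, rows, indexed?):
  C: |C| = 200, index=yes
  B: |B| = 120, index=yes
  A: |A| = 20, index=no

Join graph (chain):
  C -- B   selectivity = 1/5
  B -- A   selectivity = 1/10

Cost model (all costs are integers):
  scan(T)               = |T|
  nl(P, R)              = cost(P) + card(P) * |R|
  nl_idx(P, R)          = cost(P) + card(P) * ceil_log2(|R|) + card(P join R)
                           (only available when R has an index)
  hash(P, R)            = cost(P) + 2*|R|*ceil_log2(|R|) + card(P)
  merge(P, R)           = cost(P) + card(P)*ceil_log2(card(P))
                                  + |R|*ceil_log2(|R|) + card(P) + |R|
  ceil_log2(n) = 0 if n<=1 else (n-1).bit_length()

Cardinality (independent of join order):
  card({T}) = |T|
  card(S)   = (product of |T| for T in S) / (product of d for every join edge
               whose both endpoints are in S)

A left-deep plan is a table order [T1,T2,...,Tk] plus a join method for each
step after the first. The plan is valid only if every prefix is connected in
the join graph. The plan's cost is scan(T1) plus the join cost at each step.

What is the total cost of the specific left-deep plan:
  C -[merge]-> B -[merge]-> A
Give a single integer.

70280

step 1: scan C: cost=200, card=200
step 2: join B via merge
    card(P join B) = 200*120/(5) = 4800
    cost = 200 + 200*8 + 120*7 + 200 + 120 = 2960
step 3: join A via merge
    card(P join A) = 4800*20/(10) = 9600
    cost = 2960 + 4800*13 + 20*5 + 4800 + 20 = 70280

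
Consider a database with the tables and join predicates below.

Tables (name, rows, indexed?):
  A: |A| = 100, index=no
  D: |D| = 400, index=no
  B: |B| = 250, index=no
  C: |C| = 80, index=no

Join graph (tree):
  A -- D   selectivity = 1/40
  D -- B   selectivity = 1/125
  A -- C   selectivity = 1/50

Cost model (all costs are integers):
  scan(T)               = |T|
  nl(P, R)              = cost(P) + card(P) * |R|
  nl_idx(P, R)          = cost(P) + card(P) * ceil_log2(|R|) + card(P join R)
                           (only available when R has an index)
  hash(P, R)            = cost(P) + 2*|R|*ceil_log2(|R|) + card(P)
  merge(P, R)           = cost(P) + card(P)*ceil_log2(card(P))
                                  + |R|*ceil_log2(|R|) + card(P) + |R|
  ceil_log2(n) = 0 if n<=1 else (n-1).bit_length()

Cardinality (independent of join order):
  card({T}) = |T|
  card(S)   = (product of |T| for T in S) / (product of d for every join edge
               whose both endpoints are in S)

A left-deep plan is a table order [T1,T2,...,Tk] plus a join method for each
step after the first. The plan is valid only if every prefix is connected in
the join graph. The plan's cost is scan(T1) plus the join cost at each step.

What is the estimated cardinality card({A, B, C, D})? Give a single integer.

3200

Tables in S: A(100), B(250), C(80), D(400)
Edges inside S: A-D(d=40), D-B(d=125), A-C(d=50)
numerator = 100 * 250 * 80 * 400 = 800000000
denominator = 40 * 125 * 50 = 250000
card(S) = 800000000 / 250000 = 3200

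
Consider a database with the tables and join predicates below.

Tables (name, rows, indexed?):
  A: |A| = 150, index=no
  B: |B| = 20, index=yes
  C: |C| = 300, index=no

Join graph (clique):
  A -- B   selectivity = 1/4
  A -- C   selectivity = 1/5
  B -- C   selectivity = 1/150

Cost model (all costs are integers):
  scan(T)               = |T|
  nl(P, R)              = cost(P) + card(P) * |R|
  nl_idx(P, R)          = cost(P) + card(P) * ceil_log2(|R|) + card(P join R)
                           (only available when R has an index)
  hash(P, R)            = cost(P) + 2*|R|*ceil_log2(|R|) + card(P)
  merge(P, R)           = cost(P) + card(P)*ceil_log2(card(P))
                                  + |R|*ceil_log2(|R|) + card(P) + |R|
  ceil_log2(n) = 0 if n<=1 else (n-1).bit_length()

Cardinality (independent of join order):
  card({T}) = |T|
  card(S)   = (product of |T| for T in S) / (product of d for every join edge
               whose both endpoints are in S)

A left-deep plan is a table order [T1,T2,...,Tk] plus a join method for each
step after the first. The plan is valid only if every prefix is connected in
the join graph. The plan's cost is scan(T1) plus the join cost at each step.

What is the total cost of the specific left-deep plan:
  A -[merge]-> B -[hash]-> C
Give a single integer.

step 1: scan A: cost=150, card=150
step 2: join B via merge
    card(P join B) = 150*20/(4) = 750
    cost = 150 + 150*8 + 20*5 + 150 + 20 = 1620
step 3: join C via hash
    card(P join C) = 750*300/(5*150) = 300
    cost = 1620 + 2*300*9 + 750 = 7770

7770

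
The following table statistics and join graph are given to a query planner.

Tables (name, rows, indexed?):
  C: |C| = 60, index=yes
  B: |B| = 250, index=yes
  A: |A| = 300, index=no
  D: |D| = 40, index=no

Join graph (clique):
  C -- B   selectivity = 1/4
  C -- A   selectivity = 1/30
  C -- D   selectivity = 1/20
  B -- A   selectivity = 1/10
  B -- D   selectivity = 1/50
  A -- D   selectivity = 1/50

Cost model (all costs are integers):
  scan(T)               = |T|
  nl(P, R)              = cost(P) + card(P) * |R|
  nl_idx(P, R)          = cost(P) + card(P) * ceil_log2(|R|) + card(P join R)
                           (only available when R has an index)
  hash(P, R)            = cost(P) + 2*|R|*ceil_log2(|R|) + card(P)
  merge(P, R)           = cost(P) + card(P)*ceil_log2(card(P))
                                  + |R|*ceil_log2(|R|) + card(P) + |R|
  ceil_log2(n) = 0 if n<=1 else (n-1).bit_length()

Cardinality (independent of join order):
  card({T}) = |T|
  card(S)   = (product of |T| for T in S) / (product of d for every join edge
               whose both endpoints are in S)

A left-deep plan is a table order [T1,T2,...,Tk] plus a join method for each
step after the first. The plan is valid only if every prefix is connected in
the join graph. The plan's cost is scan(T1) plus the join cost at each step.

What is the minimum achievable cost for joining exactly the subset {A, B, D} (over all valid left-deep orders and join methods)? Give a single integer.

3120

Selinger DP over subsets of {A,B,D}:
  {B}: scan cost=250, card=250
  {A}: scan cost=300, card=300
  {D}: scan cost=40, card=40
  {AB}: card=7500; try (B,hash)→4600, (A,merge)→5500, (B,merge)→5550, (A,hash)→5900, (B,nl_idx)→10200, (A,nl)→75250 …(+1); best=4600 via (B,hash)
  {BD}: card=200; try (B,nl_idx)→560, (D,hash)→980, (B,merge)→2570, (D,merge)→2780, (B,hash)→4080, (B,nl)→10040 …(+1); best=560 via (B,nl_idx)
  {AD}: card=240; try (D,hash)→1080, (A,merge)→3320, (D,merge)→3580, (A,hash)→5480, (A,nl)→12040, (D,nl)→12300; best=1080 via (D,hash)
  {ABD}: card=120; try (B,nl_idx)→3120, (B,hash)→5320, (A,merge)→5360, (B,merge)→5490, (A,hash)→6160, (D,hash)→12580 …(+4); best=3120 via (B,nl_idx)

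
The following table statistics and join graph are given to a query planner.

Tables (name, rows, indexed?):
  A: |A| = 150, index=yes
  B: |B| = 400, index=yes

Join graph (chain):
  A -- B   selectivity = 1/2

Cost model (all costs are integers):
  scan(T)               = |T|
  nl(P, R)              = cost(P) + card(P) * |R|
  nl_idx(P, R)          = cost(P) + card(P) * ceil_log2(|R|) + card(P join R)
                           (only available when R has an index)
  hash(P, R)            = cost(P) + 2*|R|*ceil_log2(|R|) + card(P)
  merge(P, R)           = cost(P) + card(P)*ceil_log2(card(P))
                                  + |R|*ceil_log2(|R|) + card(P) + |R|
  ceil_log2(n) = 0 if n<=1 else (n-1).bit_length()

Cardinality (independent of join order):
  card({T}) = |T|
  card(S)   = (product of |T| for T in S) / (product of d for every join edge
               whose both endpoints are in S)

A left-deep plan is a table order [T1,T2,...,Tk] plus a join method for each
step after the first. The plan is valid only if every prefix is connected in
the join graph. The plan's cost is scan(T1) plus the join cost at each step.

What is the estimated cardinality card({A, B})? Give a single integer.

Tables in S: A(150), B(400)
Edges inside S: A-B(d=2)
numerator = 150 * 400 = 60000
denominator = 2 = 2
card(S) = 60000 / 2 = 30000

30000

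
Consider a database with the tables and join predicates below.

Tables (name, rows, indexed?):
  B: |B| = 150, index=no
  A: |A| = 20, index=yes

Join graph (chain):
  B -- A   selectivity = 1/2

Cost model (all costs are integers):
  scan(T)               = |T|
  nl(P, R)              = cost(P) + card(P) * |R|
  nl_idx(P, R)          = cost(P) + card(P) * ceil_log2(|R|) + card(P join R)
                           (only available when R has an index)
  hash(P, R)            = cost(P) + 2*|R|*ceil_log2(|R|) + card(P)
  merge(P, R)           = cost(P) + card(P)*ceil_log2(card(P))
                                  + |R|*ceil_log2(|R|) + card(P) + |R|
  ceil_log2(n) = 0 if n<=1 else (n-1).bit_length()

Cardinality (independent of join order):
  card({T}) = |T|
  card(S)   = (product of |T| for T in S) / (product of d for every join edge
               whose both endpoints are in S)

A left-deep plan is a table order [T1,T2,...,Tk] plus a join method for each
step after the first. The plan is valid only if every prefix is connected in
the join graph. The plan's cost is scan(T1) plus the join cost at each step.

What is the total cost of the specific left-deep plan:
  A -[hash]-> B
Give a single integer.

2440

step 1: scan A: cost=20, card=20
step 2: join B via hash
    card(P join B) = 20*150/(2) = 1500
    cost = 20 + 2*150*8 + 20 = 2440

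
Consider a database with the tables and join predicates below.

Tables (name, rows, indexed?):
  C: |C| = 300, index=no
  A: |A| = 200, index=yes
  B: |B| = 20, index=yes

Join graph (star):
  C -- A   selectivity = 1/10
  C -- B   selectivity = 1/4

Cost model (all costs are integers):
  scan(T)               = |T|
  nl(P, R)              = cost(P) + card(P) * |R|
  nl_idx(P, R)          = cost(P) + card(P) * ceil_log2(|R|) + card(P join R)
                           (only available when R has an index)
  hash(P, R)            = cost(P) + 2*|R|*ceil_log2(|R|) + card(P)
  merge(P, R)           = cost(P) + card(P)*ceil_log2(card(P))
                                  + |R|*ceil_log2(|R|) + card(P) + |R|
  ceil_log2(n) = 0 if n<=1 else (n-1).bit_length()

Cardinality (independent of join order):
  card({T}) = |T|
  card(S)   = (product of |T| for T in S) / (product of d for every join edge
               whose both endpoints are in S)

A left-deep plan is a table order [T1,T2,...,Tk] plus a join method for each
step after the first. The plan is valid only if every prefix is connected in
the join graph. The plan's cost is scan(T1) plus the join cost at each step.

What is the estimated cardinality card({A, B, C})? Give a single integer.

Tables in S: A(200), B(20), C(300)
Edges inside S: C-A(d=10), C-B(d=4)
numerator = 200 * 20 * 300 = 1200000
denominator = 10 * 4 = 40
card(S) = 1200000 / 40 = 30000

30000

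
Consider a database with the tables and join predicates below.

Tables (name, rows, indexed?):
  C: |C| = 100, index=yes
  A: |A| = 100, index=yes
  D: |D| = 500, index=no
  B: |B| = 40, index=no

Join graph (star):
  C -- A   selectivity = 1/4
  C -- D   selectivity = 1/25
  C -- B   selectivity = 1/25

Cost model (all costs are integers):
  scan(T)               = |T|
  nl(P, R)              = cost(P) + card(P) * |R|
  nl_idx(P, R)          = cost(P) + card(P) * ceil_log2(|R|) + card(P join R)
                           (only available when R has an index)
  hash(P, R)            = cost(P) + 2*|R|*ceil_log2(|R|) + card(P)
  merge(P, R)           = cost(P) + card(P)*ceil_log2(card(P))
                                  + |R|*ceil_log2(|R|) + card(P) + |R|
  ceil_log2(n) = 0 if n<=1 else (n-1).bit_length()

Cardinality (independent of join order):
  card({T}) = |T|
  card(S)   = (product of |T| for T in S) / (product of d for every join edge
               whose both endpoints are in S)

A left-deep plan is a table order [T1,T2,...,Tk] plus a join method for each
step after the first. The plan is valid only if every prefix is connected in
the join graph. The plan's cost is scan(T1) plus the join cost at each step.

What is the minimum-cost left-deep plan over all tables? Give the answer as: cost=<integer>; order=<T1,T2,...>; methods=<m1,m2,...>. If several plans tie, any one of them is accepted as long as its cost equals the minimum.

cost=9480; order=D,C,B,A; methods=hash,hash,hash

Selinger DP (subsets sized 1..n):
  {C}: scan cost=100, card=100
  {A}: scan cost=100, card=100
  {D}: scan cost=500, card=500
  {B}: scan cost=40, card=40
  {AC}: card=2500; try (C,hash)→1600, (A,hash)→1600, (C,merge)→1700, (A,merge)→1700, (C,nl_idx)→3300, (A,nl_idx)→3300 …(+2); best=1600 via (C,hash)
  {CD}: card=2000; try (C,hash)→2400, (D,merge)→5900, (C,nl_idx)→6000, (C,merge)→6300, (D,hash)→9200, (D,nl)→50100 …(+1); best=2400 via (C,hash)
  {BC}: card=160; try (C,nl_idx)→480, (B,hash)→680, (C,merge)→1120, (B,merge)→1180, (C,hash)→1480, (C,nl)→4040 …(+1); best=480 via (C,nl_idx)
  {ACD}: card=50000; try (A,hash)→5800, (D,hash)→13100, (A,merge)→27200, (D,merge)→39100, (A,nl_idx)→66400, (A,nl)→202400 …(+1); best=5800 via (A,hash)
  {ABC}: card=4000; try (A,hash)→2040, (A,merge)→2720, (B,hash)→4580, (A,nl_idx)→5600, (A,nl)→16480, (B,merge)→34380 …(+1); best=2040 via (A,hash)
  {BCD}: card=3200; try (B,hash)→4880, (D,merge)→6920, (D,hash)→9640, (B,merge)→26680, (D,nl)→80480, (B,nl)→82400; best=4880 via (B,hash)
  {ABCD}: card=80000; try (A,hash)→9480, (D,hash)→15040, (A,merge)→47280, (B,hash)→56280, (D,merge)→59040, (A,nl_idx)→107280 …(+4); best=9480 via (A,hash)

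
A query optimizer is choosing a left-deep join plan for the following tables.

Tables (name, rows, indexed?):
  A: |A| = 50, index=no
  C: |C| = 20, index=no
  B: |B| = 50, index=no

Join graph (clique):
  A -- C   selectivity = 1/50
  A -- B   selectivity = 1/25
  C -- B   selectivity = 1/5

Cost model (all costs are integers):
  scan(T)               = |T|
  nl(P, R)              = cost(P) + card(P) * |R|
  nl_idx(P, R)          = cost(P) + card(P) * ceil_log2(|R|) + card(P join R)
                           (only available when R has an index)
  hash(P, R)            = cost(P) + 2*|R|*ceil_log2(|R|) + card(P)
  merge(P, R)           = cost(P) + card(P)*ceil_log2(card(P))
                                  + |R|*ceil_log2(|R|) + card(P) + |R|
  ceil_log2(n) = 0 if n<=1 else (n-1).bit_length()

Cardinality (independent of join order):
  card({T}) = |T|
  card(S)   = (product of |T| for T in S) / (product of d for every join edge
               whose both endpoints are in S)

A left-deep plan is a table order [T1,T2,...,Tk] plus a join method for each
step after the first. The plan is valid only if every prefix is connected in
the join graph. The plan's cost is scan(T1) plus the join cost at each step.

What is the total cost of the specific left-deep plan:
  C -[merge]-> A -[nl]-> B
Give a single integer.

1490

step 1: scan C: cost=20, card=20
step 2: join A via merge
    card(P join A) = 20*50/(50) = 20
    cost = 20 + 20*5 + 50*6 + 20 + 50 = 490
step 3: join B via nl
    card(P join B) = 20*50/(25*5) = 8
    cost = 490 + 20*50 = 1490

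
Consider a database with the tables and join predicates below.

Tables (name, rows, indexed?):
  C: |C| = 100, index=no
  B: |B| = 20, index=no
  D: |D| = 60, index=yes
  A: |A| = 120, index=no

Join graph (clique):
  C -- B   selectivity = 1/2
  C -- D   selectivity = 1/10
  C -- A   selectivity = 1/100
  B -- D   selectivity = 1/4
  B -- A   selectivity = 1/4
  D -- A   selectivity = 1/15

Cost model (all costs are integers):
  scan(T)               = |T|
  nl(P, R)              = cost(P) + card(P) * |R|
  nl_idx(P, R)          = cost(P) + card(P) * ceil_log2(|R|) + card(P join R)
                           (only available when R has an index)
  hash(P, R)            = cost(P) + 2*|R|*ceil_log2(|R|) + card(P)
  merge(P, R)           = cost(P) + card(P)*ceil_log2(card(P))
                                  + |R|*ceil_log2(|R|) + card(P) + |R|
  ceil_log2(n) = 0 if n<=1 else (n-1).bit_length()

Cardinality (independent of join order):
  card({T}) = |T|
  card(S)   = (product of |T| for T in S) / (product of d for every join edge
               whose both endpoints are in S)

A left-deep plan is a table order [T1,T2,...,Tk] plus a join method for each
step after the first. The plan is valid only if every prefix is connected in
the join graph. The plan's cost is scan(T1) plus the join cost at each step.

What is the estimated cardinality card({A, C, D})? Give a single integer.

Tables in S: A(120), C(100), D(60)
Edges inside S: C-D(d=10), C-A(d=100), D-A(d=15)
numerator = 120 * 100 * 60 = 720000
denominator = 10 * 100 * 15 = 15000
card(S) = 720000 / 15000 = 48

48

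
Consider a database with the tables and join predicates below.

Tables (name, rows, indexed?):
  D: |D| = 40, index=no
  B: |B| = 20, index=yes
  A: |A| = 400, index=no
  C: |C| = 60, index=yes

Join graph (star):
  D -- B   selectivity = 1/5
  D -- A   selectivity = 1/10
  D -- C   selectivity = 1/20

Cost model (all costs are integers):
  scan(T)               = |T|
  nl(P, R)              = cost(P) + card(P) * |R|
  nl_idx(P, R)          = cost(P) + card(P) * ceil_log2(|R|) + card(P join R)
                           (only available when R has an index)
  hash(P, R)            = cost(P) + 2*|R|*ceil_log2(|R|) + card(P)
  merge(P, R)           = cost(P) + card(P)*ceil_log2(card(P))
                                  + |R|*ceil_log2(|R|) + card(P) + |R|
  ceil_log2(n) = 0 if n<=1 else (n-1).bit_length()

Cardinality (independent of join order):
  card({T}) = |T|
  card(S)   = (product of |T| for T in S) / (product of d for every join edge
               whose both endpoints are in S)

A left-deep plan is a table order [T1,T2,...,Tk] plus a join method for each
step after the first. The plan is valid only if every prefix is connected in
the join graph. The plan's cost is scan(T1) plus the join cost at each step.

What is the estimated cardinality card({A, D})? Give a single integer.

1600

Tables in S: A(400), D(40)
Edges inside S: D-A(d=10)
numerator = 400 * 40 = 16000
denominator = 10 = 10
card(S) = 16000 / 10 = 1600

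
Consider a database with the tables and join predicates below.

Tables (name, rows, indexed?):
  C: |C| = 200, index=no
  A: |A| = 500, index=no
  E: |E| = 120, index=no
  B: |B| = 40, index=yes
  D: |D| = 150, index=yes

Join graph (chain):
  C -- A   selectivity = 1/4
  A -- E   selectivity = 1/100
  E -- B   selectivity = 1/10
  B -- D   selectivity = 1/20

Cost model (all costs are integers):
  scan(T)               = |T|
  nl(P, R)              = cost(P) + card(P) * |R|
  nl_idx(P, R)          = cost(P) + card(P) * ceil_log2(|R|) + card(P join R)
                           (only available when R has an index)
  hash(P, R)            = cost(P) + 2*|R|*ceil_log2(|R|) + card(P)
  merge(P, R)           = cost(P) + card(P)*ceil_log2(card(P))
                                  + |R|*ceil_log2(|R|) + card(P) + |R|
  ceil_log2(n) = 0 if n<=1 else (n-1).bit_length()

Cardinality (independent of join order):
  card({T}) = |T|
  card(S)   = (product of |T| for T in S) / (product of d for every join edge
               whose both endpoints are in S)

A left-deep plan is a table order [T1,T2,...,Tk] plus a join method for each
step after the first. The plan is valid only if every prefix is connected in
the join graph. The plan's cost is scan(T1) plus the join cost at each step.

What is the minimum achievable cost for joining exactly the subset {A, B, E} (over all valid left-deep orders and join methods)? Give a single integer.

Selinger DP over subsets of {A,B,E}:
  {A}: scan cost=500, card=500
  {E}: scan cost=120, card=120
  {B}: scan cost=40, card=40
  {AE}: card=600; try (E,hash)→2680, (A,merge)→6080, (E,merge)→6460, (A,hash)→9240, (A,nl)→60120, (E,nl)→60500; best=2680 via (E,hash)
  {BE}: card=480; try (B,hash)→720, (E,merge)→1280, (B,nl_idx)→1320, (B,merge)→1360, (E,hash)→1760, (E,nl)→4840 …(+1); best=720 via (B,hash)
  {ABE}: card=2400; try (B,hash)→3760, (B,nl_idx)→8680, (B,merge)→9560, (A,hash)→10200, (A,merge)→10520, (B,nl)→26680 …(+1); best=3760 via (B,hash)

3760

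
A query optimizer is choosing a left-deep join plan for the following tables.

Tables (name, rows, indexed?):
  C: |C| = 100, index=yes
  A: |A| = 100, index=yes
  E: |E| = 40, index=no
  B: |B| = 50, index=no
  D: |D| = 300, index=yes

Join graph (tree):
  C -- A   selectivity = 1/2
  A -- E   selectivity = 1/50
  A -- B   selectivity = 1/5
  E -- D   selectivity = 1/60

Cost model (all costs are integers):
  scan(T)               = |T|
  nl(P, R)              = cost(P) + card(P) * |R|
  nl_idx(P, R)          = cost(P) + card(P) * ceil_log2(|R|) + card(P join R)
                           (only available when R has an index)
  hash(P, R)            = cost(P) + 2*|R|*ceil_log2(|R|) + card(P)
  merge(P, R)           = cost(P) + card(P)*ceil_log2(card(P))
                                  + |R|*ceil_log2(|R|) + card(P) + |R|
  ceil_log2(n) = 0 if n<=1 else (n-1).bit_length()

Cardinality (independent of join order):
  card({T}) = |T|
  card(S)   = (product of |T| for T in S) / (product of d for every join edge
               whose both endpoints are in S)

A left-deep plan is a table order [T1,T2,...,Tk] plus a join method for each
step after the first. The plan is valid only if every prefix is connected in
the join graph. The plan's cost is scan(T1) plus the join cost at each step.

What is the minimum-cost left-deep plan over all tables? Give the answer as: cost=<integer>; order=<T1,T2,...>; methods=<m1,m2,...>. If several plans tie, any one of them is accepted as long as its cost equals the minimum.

cost=7920; order=E,A,D,B,C; methods=nl_idx,nl_idx,hash,hash

Selinger DP (subsets sized 1..n):
  {C}: scan cost=100, card=100
  {A}: scan cost=100, card=100
  {E}: scan cost=40, card=40
  {B}: scan cost=50, card=50
  {D}: scan cost=300, card=300
  {AC}: card=5000; try (C,hash)→1600, (A,hash)→1600, (C,merge)→1700, (A,merge)→1700, (C,nl_idx)→5800, (A,nl_idx)→5800 …(+2); best=1600 via (C,hash)
  {AE}: card=80; try (A,nl_idx)→400, (E,hash)→680, (A,merge)→1120, (E,merge)→1180, (A,hash)→1480, (A,nl)→4040 …(+1); best=400 via (A,nl_idx)
  {AB}: card=1000; try (B,hash)→800, (A,merge)→1200, (B,merge)→1250, (A,nl_idx)→1400, (A,hash)→1500, (A,nl)→5050 …(+1); best=800 via (B,hash)
  {DE}: card=200; try (D,nl_idx)→600, (E,hash)→1080, (D,merge)→3320, (E,merge)→3580, (D,hash)→5480, (D,nl)→12040 …(+1); best=600 via (D,nl_idx)
  {ACE}: card=4000; try (C,merge)→1840, (C,hash)→1880, (C,nl_idx)→4960, (E,hash)→7080, (C,nl)→8400, (E,merge)→71880 …(+1); best=1840 via (C,merge)
  {ABC}: card=50000; try (C,hash)→3200, (B,hash)→7200, (C,merge)→12600, (C,nl_idx)→57800, (B,merge)→71950, (C,nl)→100800 …(+1); best=3200 via (C,hash)
  {ABE}: card=800; try (B,hash)→1080, (B,merge)→1390, (E,hash)→2280, (B,nl)→4400, (E,merge)→12080, (E,nl)→40800; best=1080 via (B,hash)
  {ADE}: card=400; try (D,nl_idx)→1520, (A,hash)→2200, (A,nl_idx)→2400, (A,merge)→3200, (D,merge)→4040, (D,hash)→5880 …(+2); best=1520 via (D,nl_idx)
  {ABCE}: card=40000; try (C,hash)→3280, (B,hash)→6440, (C,merge)→10680, (C,nl_idx)→46680, (E,hash)→53680, (B,merge)→54190 …(+4); best=3280 via (C,hash)
  {ACDE}: card=20000; try (C,hash)→3320, (C,merge)→6320, (D,hash)→11240, (C,nl_idx)→24320, (C,nl)→41520, (D,merge)→56840 …(+2); best=3320 via (C,hash)
  {ABDE}: card=4000; try (B,hash)→2520, (B,merge)→5870, (D,hash)→7280, (D,nl_idx)→12280, (D,merge)→12880, (B,nl)→21520 …(+1); best=2520 via (B,hash)
  {ABCDE}: card=200000; try (C,hash)→7920, (B,hash)→23920, (D,hash)→48680, (C,merge)→55320, (C,nl_idx)→230520, (B,merge)→323670 …(+5); best=7920 via (C,hash)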